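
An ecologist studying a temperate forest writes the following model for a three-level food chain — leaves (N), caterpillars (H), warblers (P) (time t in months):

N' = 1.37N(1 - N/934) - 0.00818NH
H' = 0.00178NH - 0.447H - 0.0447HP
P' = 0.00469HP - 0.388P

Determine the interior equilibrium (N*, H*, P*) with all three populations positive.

N* ≈ 473, H* ≈ 82.7, P* ≈ 8.82

From dP/dt = 0: 0.00469H* = 0.388, so H* = 82.7.
From dN/dt = 0: 1.37(1 - N*/934) = 0.00818·82.7, giving N* = 934·(1 - 0.494) = 473.
From dH/dt = 0: 0.00178·473 - 0.447 = 0.0447P*, so P* = 0.394/0.0447 = 8.82.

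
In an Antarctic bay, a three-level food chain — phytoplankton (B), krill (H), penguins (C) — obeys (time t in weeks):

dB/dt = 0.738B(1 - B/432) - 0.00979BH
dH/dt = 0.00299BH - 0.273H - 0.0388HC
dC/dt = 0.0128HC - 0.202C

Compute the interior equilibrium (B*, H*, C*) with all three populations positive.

B* ≈ 342, H* ≈ 15.8, C* ≈ 19.3

From dC/dt = 0: 0.0128H* = 0.202, so H* = 15.8.
From dB/dt = 0: 0.738(1 - B*/432) = 0.00979·15.8, giving B* = 432·(1 - 0.209) = 342.
From dH/dt = 0: 0.00299·342 - 0.273 = 0.0388C*, so C* = 0.748/0.0388 = 19.3.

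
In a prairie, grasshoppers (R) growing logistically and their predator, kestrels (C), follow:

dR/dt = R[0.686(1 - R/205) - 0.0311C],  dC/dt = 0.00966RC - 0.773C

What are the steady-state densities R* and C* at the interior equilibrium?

R* ≈ 80, C* ≈ 13.4

From dC/dt = 0 with C > 0: 0.00966R* = 0.773, so R* = 80.
Substitute into dR/dt = 0: 0.686(1 - 80/205) = 0.0311C*.
The bracket is 0.61, giving C* = 0.418/0.0311 = 13.4.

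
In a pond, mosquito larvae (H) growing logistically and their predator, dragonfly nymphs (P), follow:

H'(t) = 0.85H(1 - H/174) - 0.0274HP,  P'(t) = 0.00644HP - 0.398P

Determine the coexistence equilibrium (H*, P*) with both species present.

H* ≈ 61.8, P* ≈ 20

From dP/dt = 0 with P > 0: 0.00644H* = 0.398, so H* = 61.8.
Substitute into dH/dt = 0: 0.85(1 - 61.8/174) = 0.0274P*.
The bracket is 0.645, giving P* = 0.548/0.0274 = 20.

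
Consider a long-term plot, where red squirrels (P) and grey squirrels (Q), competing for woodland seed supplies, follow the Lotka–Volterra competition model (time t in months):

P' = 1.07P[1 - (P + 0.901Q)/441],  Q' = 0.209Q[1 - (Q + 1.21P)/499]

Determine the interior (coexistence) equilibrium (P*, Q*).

Setting both brackets to zero gives the nullclines P + 0.901Q = 441 and 1.21P + Q = 499.
Substituting Q = 499 - 1.21P into the first: P(1 - 0.901·1.21) = 441 - 0.901·499.
So P* = -8.6/-0.0902 = 95.3, and then Q* = 499 - 1.21·95.3 = 384.

P* ≈ 95.3, Q* ≈ 384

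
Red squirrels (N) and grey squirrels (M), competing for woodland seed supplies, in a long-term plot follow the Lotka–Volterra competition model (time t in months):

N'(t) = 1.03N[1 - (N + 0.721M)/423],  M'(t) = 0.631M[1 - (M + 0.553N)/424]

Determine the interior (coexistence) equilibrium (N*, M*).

Setting both brackets to zero gives the nullclines N + 0.721M = 423 and 0.553N + M = 424.
Substituting M = 424 - 0.553N into the first: N(1 - 0.721·0.553) = 423 - 0.721·424.
So N* = 117/0.601 = 195, and then M* = 424 - 0.553·195 = 316.

N* ≈ 195, M* ≈ 316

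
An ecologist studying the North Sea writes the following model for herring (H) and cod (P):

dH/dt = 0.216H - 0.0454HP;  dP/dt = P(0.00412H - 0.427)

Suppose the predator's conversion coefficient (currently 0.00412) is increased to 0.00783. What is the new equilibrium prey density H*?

H* ≈ 54.5

At the interior fixed point, setting dP/dt = 0 with P > 0 fixes H* = (predator death rate)/(HP coefficient) — independent of the other coefficients.
With the change, H* = 0.427/0.00783 = 54.5; it falls from 104.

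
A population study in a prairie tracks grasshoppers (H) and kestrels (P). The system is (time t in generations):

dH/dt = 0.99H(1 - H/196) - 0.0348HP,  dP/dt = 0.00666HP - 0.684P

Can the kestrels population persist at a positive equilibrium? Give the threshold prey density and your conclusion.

Threshold H = 103; K > 103, so yes, the predator persists.

The predator equation gives dP/dt > 0 only when H > 0.684/0.00666 = 103.
Without the predator, H → K = 196. Since 196 > 103, the predator can invade and persist.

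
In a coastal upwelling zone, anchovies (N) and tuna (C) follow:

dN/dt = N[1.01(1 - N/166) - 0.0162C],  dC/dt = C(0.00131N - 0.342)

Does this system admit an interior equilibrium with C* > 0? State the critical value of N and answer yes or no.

Threshold N = 261; K < 261, so no, the predator goes extinct.

The predator equation gives dC/dt > 0 only when N > 0.342/0.00131 = 261.
Without the predator, N → K = 166. Since 166 < 261, the predator cannot invade.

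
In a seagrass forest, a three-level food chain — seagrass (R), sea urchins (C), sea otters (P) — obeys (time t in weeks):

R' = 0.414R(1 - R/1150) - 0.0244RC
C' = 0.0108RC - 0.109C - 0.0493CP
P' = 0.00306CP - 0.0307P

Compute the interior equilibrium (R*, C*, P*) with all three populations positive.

From dP/dt = 0: 0.00306C* = 0.0307, so C* = 10.
From dR/dt = 0: 0.414(1 - R*/1150) = 0.0244·10, giving R* = 1150·(1 - 0.591) = 470.
From dC/dt = 0: 0.0108·470 - 0.109 = 0.0493P*, so P* = 4.97/0.0493 = 101.

R* ≈ 470, C* ≈ 10, P* ≈ 101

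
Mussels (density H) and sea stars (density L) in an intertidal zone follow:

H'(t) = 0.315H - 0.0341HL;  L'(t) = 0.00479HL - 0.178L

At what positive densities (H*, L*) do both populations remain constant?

Set dL/dt = 0 with L > 0: 0.00479H - 0.178 = 0, so H* = 0.178/0.00479 = 37.2.
Set dH/dt = 0 with H > 0: 0.315 - 0.0341L = 0, so L* = 0.315/0.0341 = 9.24.

H* ≈ 37.2, L* ≈ 9.24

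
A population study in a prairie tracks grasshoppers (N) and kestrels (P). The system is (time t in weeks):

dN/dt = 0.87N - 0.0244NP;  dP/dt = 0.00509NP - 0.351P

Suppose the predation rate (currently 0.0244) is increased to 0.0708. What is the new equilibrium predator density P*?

P* ≈ 12.3

At the interior fixed point, setting dN/dt = 0 with N > 0 fixes P* = (prey growth rate)/(NP coefficient) — independent of the other coefficients.
With the change, P* = 0.87/0.0708 = 12.3; it falls from 35.7.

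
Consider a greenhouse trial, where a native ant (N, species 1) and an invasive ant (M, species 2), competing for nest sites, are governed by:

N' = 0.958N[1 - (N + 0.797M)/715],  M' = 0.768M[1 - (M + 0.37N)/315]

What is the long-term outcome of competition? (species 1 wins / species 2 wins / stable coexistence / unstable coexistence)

Compare the nullcline intercepts: K1/α12 = 715/0.797 = 897 > K2 = 315; K2/α21 = 315/0.37 = 851 > K1 = 715.
Since both inequalities hold, each species can invade when rare, so the interior equilibrium is stable.

stable coexistence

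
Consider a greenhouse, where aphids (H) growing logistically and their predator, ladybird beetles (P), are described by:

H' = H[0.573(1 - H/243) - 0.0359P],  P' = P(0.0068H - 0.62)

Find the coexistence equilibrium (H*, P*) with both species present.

From dP/dt = 0 with P > 0: 0.0068H* = 0.62, so H* = 91.2.
Substitute into dH/dt = 0: 0.573(1 - 91.2/243) = 0.0359P*.
The bracket is 0.625, giving P* = 0.358/0.0359 = 9.97.

H* ≈ 91.2, P* ≈ 9.97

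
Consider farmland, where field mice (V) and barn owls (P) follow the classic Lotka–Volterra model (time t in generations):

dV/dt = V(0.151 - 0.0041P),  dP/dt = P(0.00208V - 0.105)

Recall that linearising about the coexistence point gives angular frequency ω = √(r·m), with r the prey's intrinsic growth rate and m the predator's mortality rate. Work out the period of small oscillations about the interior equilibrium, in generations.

T ≈ 49.9 generations

Here r = 0.151 and m = 0.105, so r·m = 0.0159.
ω = √0.0159 = 0.126 per generation, hence T = 2π/ω ≈ 49.9 generations.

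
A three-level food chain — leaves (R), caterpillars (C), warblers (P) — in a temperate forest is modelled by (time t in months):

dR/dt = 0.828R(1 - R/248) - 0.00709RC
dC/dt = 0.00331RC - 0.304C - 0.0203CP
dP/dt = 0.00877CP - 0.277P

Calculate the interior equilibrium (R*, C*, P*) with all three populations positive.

R* ≈ 181, C* ≈ 31.6, P* ≈ 14.5

From dP/dt = 0: 0.00877C* = 0.277, so C* = 31.6.
From dR/dt = 0: 0.828(1 - R*/248) = 0.00709·31.6, giving R* = 248·(1 - 0.27) = 181.
From dC/dt = 0: 0.00331·181 - 0.304 = 0.0203P*, so P* = 0.295/0.0203 = 14.5.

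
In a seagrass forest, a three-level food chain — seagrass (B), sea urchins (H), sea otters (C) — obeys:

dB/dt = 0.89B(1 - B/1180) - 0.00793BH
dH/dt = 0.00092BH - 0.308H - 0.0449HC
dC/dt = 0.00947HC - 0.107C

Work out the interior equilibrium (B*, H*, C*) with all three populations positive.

B* ≈ 1060, H* ≈ 11.3, C* ≈ 14.9

From dC/dt = 0: 0.00947H* = 0.107, so H* = 11.3.
From dB/dt = 0: 0.89(1 - B*/1180) = 0.00793·11.3, giving B* = 1180·(1 - 0.101) = 1060.
From dH/dt = 0: 0.00092·1060 - 0.308 = 0.0449C*, so C* = 0.668/0.0449 = 14.9.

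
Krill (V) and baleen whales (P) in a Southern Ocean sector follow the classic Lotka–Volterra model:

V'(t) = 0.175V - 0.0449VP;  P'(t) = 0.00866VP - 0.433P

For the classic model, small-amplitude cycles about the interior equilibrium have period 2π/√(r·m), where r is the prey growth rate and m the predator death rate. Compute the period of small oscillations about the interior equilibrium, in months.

Here r = 0.175 and m = 0.433, so r·m = 0.0758.
ω = √0.0758 = 0.275 per month, hence T = 2π/ω ≈ 22.8 months.

T ≈ 22.8 months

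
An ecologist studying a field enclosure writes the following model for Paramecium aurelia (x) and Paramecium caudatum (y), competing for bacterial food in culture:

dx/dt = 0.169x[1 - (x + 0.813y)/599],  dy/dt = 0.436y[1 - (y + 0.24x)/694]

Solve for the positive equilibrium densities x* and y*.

Setting both brackets to zero gives the nullclines x + 0.813y = 599 and 0.24x + y = 694.
Substituting y = 694 - 0.24x into the first: x(1 - 0.813·0.24) = 599 - 0.813·694.
So x* = 34.8/0.805 = 43.2, and then y* = 694 - 0.24·43.2 = 684.

x* ≈ 43.2, y* ≈ 684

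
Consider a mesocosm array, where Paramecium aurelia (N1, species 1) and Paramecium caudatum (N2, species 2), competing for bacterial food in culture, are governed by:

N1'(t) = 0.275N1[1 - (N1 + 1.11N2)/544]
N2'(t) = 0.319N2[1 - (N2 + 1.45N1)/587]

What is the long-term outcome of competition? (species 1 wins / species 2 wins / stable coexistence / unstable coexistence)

Compare the nullcline intercepts: K1/α12 = 544/1.11 = 490 < K2 = 587; K2/α21 = 587/1.45 = 405 < K1 = 544.
Since both are reversed, neither can invade when rare; the interior point is a saddle.

unstable coexistence (outcome depends on initial conditions)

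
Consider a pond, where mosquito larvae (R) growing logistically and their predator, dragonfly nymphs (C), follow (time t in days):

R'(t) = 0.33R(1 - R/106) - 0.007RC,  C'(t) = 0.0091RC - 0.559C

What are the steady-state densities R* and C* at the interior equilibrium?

R* ≈ 61.4, C* ≈ 19.8

From dC/dt = 0 with C > 0: 0.0091R* = 0.559, so R* = 61.4.
Substitute into dR/dt = 0: 0.33(1 - 61.4/106) = 0.007C*.
The bracket is 0.42, giving C* = 0.139/0.007 = 19.8.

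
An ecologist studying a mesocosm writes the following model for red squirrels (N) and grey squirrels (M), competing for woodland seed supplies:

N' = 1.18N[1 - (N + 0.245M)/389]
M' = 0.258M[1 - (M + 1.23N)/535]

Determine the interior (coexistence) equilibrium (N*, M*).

Setting both brackets to zero gives the nullclines N + 0.245M = 389 and 1.23N + M = 535.
Substituting M = 535 - 1.23N into the first: N(1 - 0.245·1.23) = 389 - 0.245·535.
So N* = 258/0.699 = 369, and then M* = 535 - 1.23·369 = 80.9.

N* ≈ 369, M* ≈ 80.9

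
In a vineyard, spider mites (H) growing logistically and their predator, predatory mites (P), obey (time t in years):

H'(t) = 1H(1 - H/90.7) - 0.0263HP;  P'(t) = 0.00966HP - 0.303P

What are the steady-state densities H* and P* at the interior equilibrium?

From dP/dt = 0 with P > 0: 0.00966H* = 0.303, so H* = 31.4.
Substitute into dH/dt = 0: 1(1 - 31.4/90.7) = 0.0263P*.
The bracket is 0.654, giving P* = 0.654/0.0263 = 24.9.

H* ≈ 31.4, P* ≈ 24.9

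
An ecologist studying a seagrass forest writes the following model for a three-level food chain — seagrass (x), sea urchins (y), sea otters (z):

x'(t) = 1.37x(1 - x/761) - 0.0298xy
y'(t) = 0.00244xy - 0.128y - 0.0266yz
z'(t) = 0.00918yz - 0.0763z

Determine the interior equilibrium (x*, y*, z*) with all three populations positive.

From dz/dt = 0: 0.00918y* = 0.0763, so y* = 8.31.
From dx/dt = 0: 1.37(1 - x*/761) = 0.0298·8.31, giving x* = 761·(1 - 0.181) = 623.
From dy/dt = 0: 0.00244·623 - 0.128 = 0.0266z*, so z* = 1.39/0.0266 = 52.4.

x* ≈ 623, y* ≈ 8.31, z* ≈ 52.4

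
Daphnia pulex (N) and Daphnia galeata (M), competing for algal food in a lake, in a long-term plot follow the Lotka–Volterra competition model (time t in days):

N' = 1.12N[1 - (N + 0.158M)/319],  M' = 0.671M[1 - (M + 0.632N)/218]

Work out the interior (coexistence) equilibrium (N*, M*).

Setting both brackets to zero gives the nullclines N + 0.158M = 319 and 0.632N + M = 218.
Substituting M = 218 - 0.632N into the first: N(1 - 0.158·0.632) = 319 - 0.158·218.
So N* = 285/0.9 = 316, and then M* = 218 - 0.632·316 = 18.2.

N* ≈ 316, M* ≈ 18.2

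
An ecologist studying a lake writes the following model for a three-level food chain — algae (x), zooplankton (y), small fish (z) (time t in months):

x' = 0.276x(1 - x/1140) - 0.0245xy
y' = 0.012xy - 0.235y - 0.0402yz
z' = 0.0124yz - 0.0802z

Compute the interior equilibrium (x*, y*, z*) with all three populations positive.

x* ≈ 485, y* ≈ 6.47, z* ≈ 139

From dz/dt = 0: 0.0124y* = 0.0802, so y* = 6.47.
From dx/dt = 0: 0.276(1 - x*/1140) = 0.0245·6.47, giving x* = 1140·(1 - 0.574) = 485.
From dy/dt = 0: 0.012·485 - 0.235 = 0.0402z*, so z* = 5.59/0.0402 = 139.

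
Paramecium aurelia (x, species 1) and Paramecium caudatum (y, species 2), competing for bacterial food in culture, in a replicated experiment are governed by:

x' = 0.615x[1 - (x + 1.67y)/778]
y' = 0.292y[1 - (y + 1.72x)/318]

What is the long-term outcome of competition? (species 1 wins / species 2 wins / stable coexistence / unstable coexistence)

species 1 excludes species 2

Compare the nullcline intercepts: K1/α12 = 778/1.67 = 466 > K2 = 318; K2/α21 = 318/1.72 = 185 < K1 = 778.
Since the inequalities point opposite ways, species 1 can invade but species 2 cannot.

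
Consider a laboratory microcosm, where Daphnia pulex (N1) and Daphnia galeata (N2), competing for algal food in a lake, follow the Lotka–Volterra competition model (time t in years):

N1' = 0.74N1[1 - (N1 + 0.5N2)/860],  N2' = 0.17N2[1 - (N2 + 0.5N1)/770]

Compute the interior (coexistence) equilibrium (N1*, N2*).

Setting both brackets to zero gives the nullclines N1 + 0.5N2 = 860 and 0.5N1 + N2 = 770.
Substituting N2 = 770 - 0.5N1 into the first: N1(1 - 0.5·0.5) = 860 - 0.5·770.
So N1* = 475/0.75 = 633, and then N2* = 770 - 0.5·633 = 453.

N1* ≈ 633, N2* ≈ 453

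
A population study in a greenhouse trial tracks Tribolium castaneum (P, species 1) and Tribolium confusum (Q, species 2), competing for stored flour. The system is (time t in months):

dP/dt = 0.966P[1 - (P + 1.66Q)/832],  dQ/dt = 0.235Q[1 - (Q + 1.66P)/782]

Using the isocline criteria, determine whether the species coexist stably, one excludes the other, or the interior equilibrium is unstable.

Compare the nullcline intercepts: K1/α12 = 832/1.66 = 501 < K2 = 782; K2/α21 = 782/1.66 = 471 < K1 = 832.
Since both are reversed, neither can invade when rare; the interior point is a saddle.

unstable coexistence (outcome depends on initial conditions)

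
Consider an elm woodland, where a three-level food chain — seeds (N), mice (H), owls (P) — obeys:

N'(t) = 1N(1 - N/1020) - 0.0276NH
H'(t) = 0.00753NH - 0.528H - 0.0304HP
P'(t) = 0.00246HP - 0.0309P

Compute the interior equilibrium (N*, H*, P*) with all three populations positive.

From dP/dt = 0: 0.00246H* = 0.0309, so H* = 12.6.
From dN/dt = 0: 1(1 - N*/1020) = 0.0276·12.6, giving N* = 1020·(1 - 0.347) = 666.
From dH/dt = 0: 0.00753·666 - 0.528 = 0.0304P*, so P* = 4.49/0.0304 = 148.

N* ≈ 666, H* ≈ 12.6, P* ≈ 148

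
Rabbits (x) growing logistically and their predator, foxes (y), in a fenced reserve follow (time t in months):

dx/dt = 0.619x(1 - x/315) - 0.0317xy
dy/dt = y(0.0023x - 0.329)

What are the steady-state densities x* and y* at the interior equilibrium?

x* ≈ 143, y* ≈ 10.7

From dy/dt = 0 with y > 0: 0.0023x* = 0.329, so x* = 143.
Substitute into dx/dt = 0: 0.619(1 - 143/315) = 0.0317y*.
The bracket is 0.546, giving y* = 0.338/0.0317 = 10.7.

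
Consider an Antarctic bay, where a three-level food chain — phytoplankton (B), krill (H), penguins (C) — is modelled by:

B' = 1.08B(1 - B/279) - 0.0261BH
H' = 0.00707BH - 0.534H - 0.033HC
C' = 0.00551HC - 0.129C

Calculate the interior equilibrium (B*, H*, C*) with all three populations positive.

B* ≈ 121, H* ≈ 23.4, C* ≈ 9.77

From dC/dt = 0: 0.00551H* = 0.129, so H* = 23.4.
From dB/dt = 0: 1.08(1 - B*/279) = 0.0261·23.4, giving B* = 279·(1 - 0.566) = 121.
From dH/dt = 0: 0.00707·121 - 0.534 = 0.033C*, so C* = 0.322/0.033 = 9.77.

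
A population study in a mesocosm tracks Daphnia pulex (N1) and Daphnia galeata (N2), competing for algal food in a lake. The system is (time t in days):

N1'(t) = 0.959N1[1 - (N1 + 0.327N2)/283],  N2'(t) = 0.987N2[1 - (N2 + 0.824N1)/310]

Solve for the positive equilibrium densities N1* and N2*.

N1* ≈ 249, N2* ≈ 105

Setting both brackets to zero gives the nullclines N1 + 0.327N2 = 283 and 0.824N1 + N2 = 310.
Substituting N2 = 310 - 0.824N1 into the first: N1(1 - 0.327·0.824) = 283 - 0.327·310.
So N1* = 182/0.731 = 249, and then N2* = 310 - 0.824·249 = 105.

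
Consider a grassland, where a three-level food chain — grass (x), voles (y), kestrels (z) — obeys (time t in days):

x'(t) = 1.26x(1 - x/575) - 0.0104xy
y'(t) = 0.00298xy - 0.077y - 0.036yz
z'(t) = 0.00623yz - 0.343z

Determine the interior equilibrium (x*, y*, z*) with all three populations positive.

x* ≈ 314, y* ≈ 55.1, z* ≈ 23.8

From dz/dt = 0: 0.00623y* = 0.343, so y* = 55.1.
From dx/dt = 0: 1.26(1 - x*/575) = 0.0104·55.1, giving x* = 575·(1 - 0.454) = 314.
From dy/dt = 0: 0.00298·314 - 0.077 = 0.036z*, so z* = 0.858/0.036 = 23.8.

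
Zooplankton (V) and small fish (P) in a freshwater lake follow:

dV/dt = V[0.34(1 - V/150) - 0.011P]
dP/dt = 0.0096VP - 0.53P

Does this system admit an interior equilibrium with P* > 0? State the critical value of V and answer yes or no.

Threshold V = 55.2; K > 55.2, so yes, the predator persists.

The predator equation gives dP/dt > 0 only when V > 0.53/0.0096 = 55.2.
Without the predator, V → K = 150. Since 150 > 55.2, the predator can invade and persist.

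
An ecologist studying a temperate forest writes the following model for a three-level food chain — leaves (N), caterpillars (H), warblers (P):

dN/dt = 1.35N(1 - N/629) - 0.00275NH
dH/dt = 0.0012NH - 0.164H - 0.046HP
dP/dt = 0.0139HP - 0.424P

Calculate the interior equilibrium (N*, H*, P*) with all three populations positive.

From dP/dt = 0: 0.0139H* = 0.424, so H* = 30.5.
From dN/dt = 0: 1.35(1 - N*/629) = 0.00275·30.5, giving N* = 629·(1 - 0.0621) = 590.
From dH/dt = 0: 0.0012·590 - 0.164 = 0.046P*, so P* = 0.544/0.046 = 11.8.

N* ≈ 590, H* ≈ 30.5, P* ≈ 11.8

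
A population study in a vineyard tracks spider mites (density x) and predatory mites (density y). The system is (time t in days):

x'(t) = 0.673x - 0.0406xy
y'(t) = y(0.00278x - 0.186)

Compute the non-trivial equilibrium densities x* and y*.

x* ≈ 66.9, y* ≈ 16.6

Set dy/dt = 0 with y > 0: 0.00278x - 0.186 = 0, so x* = 0.186/0.00278 = 66.9.
Set dx/dt = 0 with x > 0: 0.673 - 0.0406y = 0, so y* = 0.673/0.0406 = 16.6.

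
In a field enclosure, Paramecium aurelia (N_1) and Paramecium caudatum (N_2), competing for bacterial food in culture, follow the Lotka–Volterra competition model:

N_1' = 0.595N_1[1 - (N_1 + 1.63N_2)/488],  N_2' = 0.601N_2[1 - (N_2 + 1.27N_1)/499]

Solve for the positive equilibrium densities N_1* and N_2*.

N_1* ≈ 304, N_2* ≈ 113

Setting both brackets to zero gives the nullclines N_1 + 1.63N_2 = 488 and 1.27N_1 + N_2 = 499.
Substituting N_2 = 499 - 1.27N_1 into the first: N_1(1 - 1.63·1.27) = 488 - 1.63·499.
So N_1* = -325/-1.07 = 304, and then N_2* = 499 - 1.27·304 = 113.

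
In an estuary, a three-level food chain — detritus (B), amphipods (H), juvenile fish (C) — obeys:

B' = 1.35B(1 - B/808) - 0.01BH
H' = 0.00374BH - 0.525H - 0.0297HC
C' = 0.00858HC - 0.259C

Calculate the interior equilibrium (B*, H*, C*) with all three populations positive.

B* ≈ 627, H* ≈ 30.2, C* ≈ 61.3

From dC/dt = 0: 0.00858H* = 0.259, so H* = 30.2.
From dB/dt = 0: 1.35(1 - B*/808) = 0.01·30.2, giving B* = 808·(1 - 0.224) = 627.
From dH/dt = 0: 0.00374·627 - 0.525 = 0.0297C*, so C* = 1.82/0.0297 = 61.3.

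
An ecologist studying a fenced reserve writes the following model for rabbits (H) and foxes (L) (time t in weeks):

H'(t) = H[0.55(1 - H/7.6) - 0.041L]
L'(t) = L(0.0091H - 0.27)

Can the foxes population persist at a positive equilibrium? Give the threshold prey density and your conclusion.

The predator equation gives dL/dt > 0 only when H > 0.27/0.0091 = 29.7.
Without the predator, H → K = 7.6. Since 7.6 < 29.7, the predator cannot invade.

Threshold H = 29.7; K < 29.7, so no, the predator goes extinct.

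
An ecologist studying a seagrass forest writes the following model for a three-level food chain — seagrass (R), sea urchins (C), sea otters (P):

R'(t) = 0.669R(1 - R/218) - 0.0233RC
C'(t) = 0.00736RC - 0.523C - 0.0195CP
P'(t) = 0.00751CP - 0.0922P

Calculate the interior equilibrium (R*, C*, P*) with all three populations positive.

From dP/dt = 0: 0.00751C* = 0.0922, so C* = 12.3.
From dR/dt = 0: 0.669(1 - R*/218) = 0.0233·12.3, giving R* = 218·(1 - 0.428) = 125.
From dC/dt = 0: 0.00736·125 - 0.523 = 0.0195P*, so P* = 0.395/0.0195 = 20.3.

R* ≈ 125, C* ≈ 12.3, P* ≈ 20.3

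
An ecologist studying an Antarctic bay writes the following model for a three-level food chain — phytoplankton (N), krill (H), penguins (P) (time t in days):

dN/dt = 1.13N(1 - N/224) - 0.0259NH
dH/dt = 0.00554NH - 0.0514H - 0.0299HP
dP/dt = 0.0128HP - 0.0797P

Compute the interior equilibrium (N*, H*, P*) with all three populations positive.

N* ≈ 192, H* ≈ 6.23, P* ≈ 33.9

From dP/dt = 0: 0.0128H* = 0.0797, so H* = 6.23.
From dN/dt = 0: 1.13(1 - N*/224) = 0.0259·6.23, giving N* = 224·(1 - 0.143) = 192.
From dH/dt = 0: 0.00554·192 - 0.0514 = 0.0299P*, so P* = 1.01/0.0299 = 33.9.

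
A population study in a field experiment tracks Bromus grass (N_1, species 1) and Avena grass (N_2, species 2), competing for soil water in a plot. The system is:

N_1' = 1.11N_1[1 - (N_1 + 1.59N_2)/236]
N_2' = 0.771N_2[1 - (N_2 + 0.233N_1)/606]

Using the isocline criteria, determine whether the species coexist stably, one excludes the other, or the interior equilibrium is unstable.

species 2 excludes species 1

Compare the nullcline intercepts: K1/α12 = 236/1.59 = 148 < K2 = 606; K2/α21 = 606/0.233 = 2600 > K1 = 236.
Since the inequalities point opposite ways, species 2 can invade but species 1 cannot.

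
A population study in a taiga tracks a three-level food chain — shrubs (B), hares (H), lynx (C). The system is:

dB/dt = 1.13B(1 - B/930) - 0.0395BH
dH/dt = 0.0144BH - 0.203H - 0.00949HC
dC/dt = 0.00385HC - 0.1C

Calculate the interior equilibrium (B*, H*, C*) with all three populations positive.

From dC/dt = 0: 0.00385H* = 0.1, so H* = 26.
From dB/dt = 0: 1.13(1 - B*/930) = 0.0395·26, giving B* = 930·(1 - 0.908) = 85.6.
From dH/dt = 0: 0.0144·85.6 - 0.203 = 0.00949C*, so C* = 1.03/0.00949 = 109.

B* ≈ 85.6, H* ≈ 26, C* ≈ 109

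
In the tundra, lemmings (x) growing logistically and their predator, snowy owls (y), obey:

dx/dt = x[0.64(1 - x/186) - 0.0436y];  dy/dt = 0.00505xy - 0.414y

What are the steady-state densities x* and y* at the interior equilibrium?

From dy/dt = 0 with y > 0: 0.00505x* = 0.414, so x* = 82.
Substitute into dx/dt = 0: 0.64(1 - 82/186) = 0.0436y*.
The bracket is 0.559, giving y* = 0.358/0.0436 = 8.21.

x* ≈ 82, y* ≈ 8.21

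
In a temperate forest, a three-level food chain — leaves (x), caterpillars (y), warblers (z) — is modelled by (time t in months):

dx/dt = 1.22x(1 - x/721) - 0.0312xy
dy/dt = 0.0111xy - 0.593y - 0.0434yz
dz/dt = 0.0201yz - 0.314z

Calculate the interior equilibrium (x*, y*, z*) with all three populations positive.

x* ≈ 433, y* ≈ 15.6, z* ≈ 97.1

From dz/dt = 0: 0.0201y* = 0.314, so y* = 15.6.
From dx/dt = 0: 1.22(1 - x*/721) = 0.0312·15.6, giving x* = 721·(1 - 0.4) = 433.
From dy/dt = 0: 0.0111·433 - 0.593 = 0.0434z*, so z* = 4.21/0.0434 = 97.1.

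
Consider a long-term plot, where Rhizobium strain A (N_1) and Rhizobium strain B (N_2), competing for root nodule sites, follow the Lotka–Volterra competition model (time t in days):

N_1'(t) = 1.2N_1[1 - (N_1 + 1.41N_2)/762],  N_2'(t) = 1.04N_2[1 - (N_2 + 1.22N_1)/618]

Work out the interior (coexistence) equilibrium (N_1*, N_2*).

N_1* ≈ 152, N_2* ≈ 433

Setting both brackets to zero gives the nullclines N_1 + 1.41N_2 = 762 and 1.22N_1 + N_2 = 618.
Substituting N_2 = 618 - 1.22N_1 into the first: N_1(1 - 1.41·1.22) = 762 - 1.41·618.
So N_1* = -109/-0.72 = 152, and then N_2* = 618 - 1.22·152 = 433.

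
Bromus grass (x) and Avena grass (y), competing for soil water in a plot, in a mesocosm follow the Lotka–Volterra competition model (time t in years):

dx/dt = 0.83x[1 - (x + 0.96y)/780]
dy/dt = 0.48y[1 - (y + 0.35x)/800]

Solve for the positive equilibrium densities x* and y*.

x* ≈ 18.1, y* ≈ 794

Setting both brackets to zero gives the nullclines x + 0.96y = 780 and 0.35x + y = 800.
Substituting y = 800 - 0.35x into the first: x(1 - 0.96·0.35) = 780 - 0.96·800.
So x* = 12/0.664 = 18.1, and then y* = 800 - 0.35·18.1 = 794.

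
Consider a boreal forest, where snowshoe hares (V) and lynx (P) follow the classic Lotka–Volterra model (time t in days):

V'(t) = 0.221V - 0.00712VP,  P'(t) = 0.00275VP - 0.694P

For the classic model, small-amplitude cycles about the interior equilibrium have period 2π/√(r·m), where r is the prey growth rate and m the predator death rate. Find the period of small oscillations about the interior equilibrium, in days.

T ≈ 16 days

Here r = 0.221 and m = 0.694, so r·m = 0.153.
ω = √0.153 = 0.392 per day, hence T = 2π/ω ≈ 16 days.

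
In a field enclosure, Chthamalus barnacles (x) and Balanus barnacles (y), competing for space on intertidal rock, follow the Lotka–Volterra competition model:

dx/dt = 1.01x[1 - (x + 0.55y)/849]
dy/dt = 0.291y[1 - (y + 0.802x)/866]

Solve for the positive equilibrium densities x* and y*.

Setting both brackets to zero gives the nullclines x + 0.55y = 849 and 0.802x + y = 866.
Substituting y = 866 - 0.802x into the first: x(1 - 0.55·0.802) = 849 - 0.55·866.
So x* = 373/0.559 = 667, and then y* = 866 - 0.802·667 = 331.

x* ≈ 667, y* ≈ 331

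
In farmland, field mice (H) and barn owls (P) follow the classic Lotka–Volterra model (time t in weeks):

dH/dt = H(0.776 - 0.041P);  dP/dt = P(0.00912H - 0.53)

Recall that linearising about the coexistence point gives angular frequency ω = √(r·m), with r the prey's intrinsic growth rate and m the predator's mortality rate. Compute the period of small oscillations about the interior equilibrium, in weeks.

T ≈ 9.8 weeks

Here r = 0.776 and m = 0.53, so r·m = 0.411.
ω = √0.411 = 0.641 per week, hence T = 2π/ω ≈ 9.8 weeks.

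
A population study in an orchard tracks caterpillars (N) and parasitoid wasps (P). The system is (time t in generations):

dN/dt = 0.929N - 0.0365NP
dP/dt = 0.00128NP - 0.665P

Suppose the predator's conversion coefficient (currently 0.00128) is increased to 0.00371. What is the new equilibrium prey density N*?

N* ≈ 179

At the interior fixed point, setting dP/dt = 0 with P > 0 fixes N* = (predator death rate)/(NP coefficient) — independent of the other coefficients.
With the change, N* = 0.665/0.00371 = 179; it falls from 520.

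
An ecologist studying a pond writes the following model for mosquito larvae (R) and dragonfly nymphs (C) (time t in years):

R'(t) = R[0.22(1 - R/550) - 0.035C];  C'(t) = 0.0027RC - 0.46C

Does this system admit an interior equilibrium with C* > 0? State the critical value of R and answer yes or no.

The predator equation gives dC/dt > 0 only when R > 0.46/0.0027 = 170.
Without the predator, R → K = 550. Since 550 > 170, the predator can invade and persist.

Threshold R = 170; K > 170, so yes, the predator persists.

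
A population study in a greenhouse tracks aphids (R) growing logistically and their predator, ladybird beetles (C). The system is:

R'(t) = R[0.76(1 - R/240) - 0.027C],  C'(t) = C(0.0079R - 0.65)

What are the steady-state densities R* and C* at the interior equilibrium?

From dC/dt = 0 with C > 0: 0.0079R* = 0.65, so R* = 82.3.
Substitute into dR/dt = 0: 0.76(1 - 82.3/240) = 0.027C*.
The bracket is 0.657, giving C* = 0.499/0.027 = 18.5.

R* ≈ 82.3, C* ≈ 18.5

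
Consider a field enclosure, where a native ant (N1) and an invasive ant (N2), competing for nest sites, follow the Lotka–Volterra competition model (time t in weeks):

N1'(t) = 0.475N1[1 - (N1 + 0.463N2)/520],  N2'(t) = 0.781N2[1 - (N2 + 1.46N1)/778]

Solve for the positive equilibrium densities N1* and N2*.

Setting both brackets to zero gives the nullclines N1 + 0.463N2 = 520 and 1.46N1 + N2 = 778.
Substituting N2 = 778 - 1.46N1 into the first: N1(1 - 0.463·1.46) = 520 - 0.463·778.
So N1* = 160/0.324 = 493, and then N2* = 778 - 1.46·493 = 58.

N1* ≈ 493, N2* ≈ 58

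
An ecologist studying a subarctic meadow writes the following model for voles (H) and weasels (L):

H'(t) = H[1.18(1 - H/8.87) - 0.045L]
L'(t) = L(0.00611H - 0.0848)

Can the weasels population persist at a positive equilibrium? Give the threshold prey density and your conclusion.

The predator equation gives dL/dt > 0 only when H > 0.0848/0.00611 = 13.9.
Without the predator, H → K = 8.87. Since 8.87 < 13.9, the predator cannot invade.

Threshold H = 13.9; K < 13.9, so no, the predator goes extinct.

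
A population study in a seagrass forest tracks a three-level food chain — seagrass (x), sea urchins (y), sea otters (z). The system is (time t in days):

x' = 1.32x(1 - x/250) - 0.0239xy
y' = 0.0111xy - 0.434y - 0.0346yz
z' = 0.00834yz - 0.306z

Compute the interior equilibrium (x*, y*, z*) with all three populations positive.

From dz/dt = 0: 0.00834y* = 0.306, so y* = 36.7.
From dx/dt = 0: 1.32(1 - x*/250) = 0.0239·36.7, giving x* = 250·(1 - 0.664) = 83.9.
From dy/dt = 0: 0.0111·83.9 - 0.434 = 0.0346z*, so z* = 0.498/0.0346 = 14.4.

x* ≈ 83.9, y* ≈ 36.7, z* ≈ 14.4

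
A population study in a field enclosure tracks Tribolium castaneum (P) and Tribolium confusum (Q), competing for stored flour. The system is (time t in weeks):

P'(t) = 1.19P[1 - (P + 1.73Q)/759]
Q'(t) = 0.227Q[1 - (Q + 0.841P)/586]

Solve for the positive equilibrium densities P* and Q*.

Setting both brackets to zero gives the nullclines P + 1.73Q = 759 and 0.841P + Q = 586.
Substituting Q = 586 - 0.841P into the first: P(1 - 1.73·0.841) = 759 - 1.73·586.
So P* = -255/-0.455 = 560, and then Q* = 586 - 0.841·560 = 115.

P* ≈ 560, Q* ≈ 115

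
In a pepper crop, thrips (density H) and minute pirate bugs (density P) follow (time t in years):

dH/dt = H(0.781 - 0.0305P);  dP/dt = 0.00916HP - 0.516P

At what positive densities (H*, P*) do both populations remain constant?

Set dP/dt = 0 with P > 0: 0.00916H - 0.516 = 0, so H* = 0.516/0.00916 = 56.3.
Set dH/dt = 0 with H > 0: 0.781 - 0.0305P = 0, so P* = 0.781/0.0305 = 25.6.

H* ≈ 56.3, P* ≈ 25.6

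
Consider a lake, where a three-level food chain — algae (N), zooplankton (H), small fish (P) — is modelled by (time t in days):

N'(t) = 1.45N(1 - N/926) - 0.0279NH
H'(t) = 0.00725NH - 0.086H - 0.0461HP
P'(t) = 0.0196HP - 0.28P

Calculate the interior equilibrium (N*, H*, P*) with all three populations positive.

From dP/dt = 0: 0.0196H* = 0.28, so H* = 14.3.
From dN/dt = 0: 1.45(1 - N*/926) = 0.0279·14.3, giving N* = 926·(1 - 0.275) = 671.
From dH/dt = 0: 0.00725·671 - 0.086 = 0.0461P*, so P* = 4.78/0.0461 = 104.

N* ≈ 671, H* ≈ 14.3, P* ≈ 104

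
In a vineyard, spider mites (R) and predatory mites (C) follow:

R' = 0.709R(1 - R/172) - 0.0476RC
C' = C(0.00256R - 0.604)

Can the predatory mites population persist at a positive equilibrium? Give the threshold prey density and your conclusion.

The predator equation gives dC/dt > 0 only when R > 0.604/0.00256 = 236.
Without the predator, R → K = 172. Since 172 < 236, the predator cannot invade.

Threshold R = 236; K < 236, so no, the predator goes extinct.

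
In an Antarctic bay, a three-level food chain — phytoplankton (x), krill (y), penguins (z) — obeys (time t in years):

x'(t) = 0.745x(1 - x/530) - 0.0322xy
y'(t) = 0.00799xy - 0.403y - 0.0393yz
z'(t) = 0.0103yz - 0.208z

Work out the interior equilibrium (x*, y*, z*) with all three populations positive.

x* ≈ 67.4, y* ≈ 20.2, z* ≈ 3.45

From dz/dt = 0: 0.0103y* = 0.208, so y* = 20.2.
From dx/dt = 0: 0.745(1 - x*/530) = 0.0322·20.2, giving x* = 530·(1 - 0.873) = 67.4.
From dy/dt = 0: 0.00799·67.4 - 0.403 = 0.0393z*, so z* = 0.136/0.0393 = 3.45.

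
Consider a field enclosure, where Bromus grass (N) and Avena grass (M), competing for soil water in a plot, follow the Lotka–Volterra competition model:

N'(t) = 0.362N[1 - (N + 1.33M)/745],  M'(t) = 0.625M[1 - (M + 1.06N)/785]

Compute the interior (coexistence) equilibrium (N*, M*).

N* ≈ 730, M* ≈ 11.5

Setting both brackets to zero gives the nullclines N + 1.33M = 745 and 1.06N + M = 785.
Substituting M = 785 - 1.06N into the first: N(1 - 1.33·1.06) = 745 - 1.33·785.
So N* = -299/-0.41 = 730, and then M* = 785 - 1.06·730 = 11.5.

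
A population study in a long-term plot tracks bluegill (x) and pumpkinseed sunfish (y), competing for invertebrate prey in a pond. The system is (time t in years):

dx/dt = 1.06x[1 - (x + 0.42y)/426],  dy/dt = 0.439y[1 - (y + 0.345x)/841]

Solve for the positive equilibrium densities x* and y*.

x* ≈ 85.1, y* ≈ 812

Setting both brackets to zero gives the nullclines x + 0.42y = 426 and 0.345x + y = 841.
Substituting y = 841 - 0.345x into the first: x(1 - 0.42·0.345) = 426 - 0.42·841.
So x* = 72.8/0.855 = 85.1, and then y* = 841 - 0.345·85.1 = 812.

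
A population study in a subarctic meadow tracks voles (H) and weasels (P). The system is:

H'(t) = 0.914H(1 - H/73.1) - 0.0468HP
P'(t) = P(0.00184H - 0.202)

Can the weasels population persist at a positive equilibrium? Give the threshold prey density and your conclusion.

The predator equation gives dP/dt > 0 only when H > 0.202/0.00184 = 110.
Without the predator, H → K = 73.1. Since 73.1 < 110, the predator cannot invade.

Threshold H = 110; K < 110, so no, the predator goes extinct.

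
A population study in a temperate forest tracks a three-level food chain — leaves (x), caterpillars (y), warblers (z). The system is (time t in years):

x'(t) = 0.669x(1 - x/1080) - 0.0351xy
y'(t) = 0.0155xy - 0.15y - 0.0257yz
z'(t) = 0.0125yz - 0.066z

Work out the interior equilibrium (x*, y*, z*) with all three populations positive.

From dz/dt = 0: 0.0125y* = 0.066, so y* = 5.28.
From dx/dt = 0: 0.669(1 - x*/1080) = 0.0351·5.28, giving x* = 1080·(1 - 0.277) = 781.
From dy/dt = 0: 0.0155·781 - 0.15 = 0.0257z*, so z* = 12/0.0257 = 465.

x* ≈ 781, y* ≈ 5.28, z* ≈ 465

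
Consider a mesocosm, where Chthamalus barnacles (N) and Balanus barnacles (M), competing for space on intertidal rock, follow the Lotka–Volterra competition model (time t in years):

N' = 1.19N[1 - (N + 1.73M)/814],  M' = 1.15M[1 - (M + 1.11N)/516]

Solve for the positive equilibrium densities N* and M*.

Setting both brackets to zero gives the nullclines N + 1.73M = 814 and 1.11N + M = 516.
Substituting M = 516 - 1.11N into the first: N(1 - 1.73·1.11) = 814 - 1.73·516.
So N* = -78.7/-0.92 = 85.5, and then M* = 516 - 1.11·85.5 = 421.

N* ≈ 85.5, M* ≈ 421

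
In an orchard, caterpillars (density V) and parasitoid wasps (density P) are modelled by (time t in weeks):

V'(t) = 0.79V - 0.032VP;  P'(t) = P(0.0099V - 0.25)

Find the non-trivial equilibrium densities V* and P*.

Set dP/dt = 0 with P > 0: 0.0099V - 0.25 = 0, so V* = 0.25/0.0099 = 25.3.
Set dV/dt = 0 with V > 0: 0.79 - 0.032P = 0, so P* = 0.79/0.032 = 24.7.

V* ≈ 25.3, P* ≈ 24.7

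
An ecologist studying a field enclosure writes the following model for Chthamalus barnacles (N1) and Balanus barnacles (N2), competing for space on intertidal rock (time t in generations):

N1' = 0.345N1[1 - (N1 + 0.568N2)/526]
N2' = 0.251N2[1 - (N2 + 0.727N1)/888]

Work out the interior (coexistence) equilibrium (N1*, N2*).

Setting both brackets to zero gives the nullclines N1 + 0.568N2 = 526 and 0.727N1 + N2 = 888.
Substituting N2 = 888 - 0.727N1 into the first: N1(1 - 0.568·0.727) = 526 - 0.568·888.
So N1* = 21.6/0.587 = 36.8, and then N2* = 888 - 0.727·36.8 = 861.

N1* ≈ 36.8, N2* ≈ 861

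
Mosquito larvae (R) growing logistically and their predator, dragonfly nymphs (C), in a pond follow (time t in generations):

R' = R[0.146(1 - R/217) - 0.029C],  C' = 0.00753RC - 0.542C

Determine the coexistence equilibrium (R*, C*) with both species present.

R* ≈ 72, C* ≈ 3.36

From dC/dt = 0 with C > 0: 0.00753R* = 0.542, so R* = 72.
Substitute into dR/dt = 0: 0.146(1 - 72/217) = 0.029C*.
The bracket is 0.668, giving C* = 0.0976/0.029 = 3.36.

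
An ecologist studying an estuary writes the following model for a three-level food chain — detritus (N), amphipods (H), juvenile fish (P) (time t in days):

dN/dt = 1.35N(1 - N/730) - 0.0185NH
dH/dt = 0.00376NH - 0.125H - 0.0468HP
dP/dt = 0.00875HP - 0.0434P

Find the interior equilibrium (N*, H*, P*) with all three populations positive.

N* ≈ 680, H* ≈ 4.96, P* ≈ 52

From dP/dt = 0: 0.00875H* = 0.0434, so H* = 4.96.
From dN/dt = 0: 1.35(1 - N*/730) = 0.0185·4.96, giving N* = 730·(1 - 0.068) = 680.
From dH/dt = 0: 0.00376·680 - 0.125 = 0.0468P*, so P* = 2.43/0.0468 = 52.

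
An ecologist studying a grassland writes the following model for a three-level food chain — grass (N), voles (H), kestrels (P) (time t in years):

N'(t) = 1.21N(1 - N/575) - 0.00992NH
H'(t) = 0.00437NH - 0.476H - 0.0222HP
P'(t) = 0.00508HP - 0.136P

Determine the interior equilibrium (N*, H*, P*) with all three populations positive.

From dP/dt = 0: 0.00508H* = 0.136, so H* = 26.8.
From dN/dt = 0: 1.21(1 - N*/575) = 0.00992·26.8, giving N* = 575·(1 - 0.219) = 449.
From dH/dt = 0: 0.00437·449 - 0.476 = 0.0222P*, so P* = 1.49/0.0222 = 66.9.

N* ≈ 449, H* ≈ 26.8, P* ≈ 66.9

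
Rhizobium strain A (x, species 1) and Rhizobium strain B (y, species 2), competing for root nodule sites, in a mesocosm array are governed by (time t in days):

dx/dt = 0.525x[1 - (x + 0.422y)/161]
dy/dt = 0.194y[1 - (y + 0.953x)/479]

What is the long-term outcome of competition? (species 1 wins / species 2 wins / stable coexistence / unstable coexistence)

species 2 excludes species 1

Compare the nullcline intercepts: K1/α12 = 161/0.422 = 382 < K2 = 479; K2/α21 = 479/0.953 = 503 > K1 = 161.
Since the inequalities point opposite ways, species 2 can invade but species 1 cannot.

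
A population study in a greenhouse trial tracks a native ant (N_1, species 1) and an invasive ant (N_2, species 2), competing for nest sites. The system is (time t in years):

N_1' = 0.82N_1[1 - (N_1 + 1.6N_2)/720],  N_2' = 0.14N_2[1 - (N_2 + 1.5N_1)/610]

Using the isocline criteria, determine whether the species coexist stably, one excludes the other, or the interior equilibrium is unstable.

Compare the nullcline intercepts: K1/α12 = 720/1.6 = 450 < K2 = 610; K2/α21 = 610/1.5 = 407 < K1 = 720.
Since both are reversed, neither can invade when rare; the interior point is a saddle.

unstable coexistence (outcome depends on initial conditions)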